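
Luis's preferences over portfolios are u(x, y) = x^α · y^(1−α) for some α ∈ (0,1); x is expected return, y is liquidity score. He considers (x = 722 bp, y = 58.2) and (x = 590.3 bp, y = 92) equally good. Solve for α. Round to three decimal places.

The Cobb–Douglas utilities coincide, so 722^α·58.2^(1−α) = 590.3^α·92^(1−α).
Taking logs: α·ln 722 + (1−α)·ln 58.2 = α·ln 590.3 + (1−α)·ln 92, i.e. α·0.201394 = (1−α)·0.457903.
So α/(1−α) = (0.457903)/(0.201394) = 2.273668, and α = 2.273668/3.273668 ≈ 0.695.

α ≈ 0.695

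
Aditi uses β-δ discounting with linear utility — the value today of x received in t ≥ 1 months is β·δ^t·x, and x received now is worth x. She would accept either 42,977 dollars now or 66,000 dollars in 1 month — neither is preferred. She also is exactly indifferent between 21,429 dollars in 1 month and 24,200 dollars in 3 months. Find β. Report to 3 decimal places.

The second indifference involves only future payoffs, so β cancels: β·δ^1·21429 = β·δ^3·24200, giving δ^2 = 21429/24200 = 0.88550, so δ = 0.94101.
The first indifference: 42977 = β·δ·66000, so β = 42977/(δ·66000) = 42977/(0.94101·66000) ≈ 0.692.

β ≈ 0.692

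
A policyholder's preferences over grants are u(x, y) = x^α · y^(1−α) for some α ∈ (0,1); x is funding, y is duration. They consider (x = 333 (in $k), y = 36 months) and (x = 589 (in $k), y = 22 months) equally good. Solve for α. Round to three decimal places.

α ≈ 0.463

The Cobb–Douglas utilities coincide, so 333^α·36^(1−α) = 589^α·22^(1−α).
Rearrange to (333/589)^α = (22/36)^(1−α) and take logs: α·-0.570284 = (1−α)·-0.492476.
Thus α·(-1.062760) = -0.492476, so α = -0.492476/-1.062760 ≈ 0.463.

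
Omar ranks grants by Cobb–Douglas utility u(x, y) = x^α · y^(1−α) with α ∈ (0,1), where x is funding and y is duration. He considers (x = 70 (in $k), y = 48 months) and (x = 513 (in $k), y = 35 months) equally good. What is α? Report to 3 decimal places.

α ≈ 0.137

Set the two utilities equal: 70^α·48^(1−α) = 513^α·35^(1−α).
(70/513)^α = (35/48)^(1−α); take logs: α·ln(70/513) = (1−α)·ln(35/48), i.e. α·-1.991781 = (1−α)·-0.315853.
With A = -1.991781 and B = -0.315853: α·A = (1−α)·B, so α = B/(A+B) = -0.315853/-2.307634 ≈ 0.137.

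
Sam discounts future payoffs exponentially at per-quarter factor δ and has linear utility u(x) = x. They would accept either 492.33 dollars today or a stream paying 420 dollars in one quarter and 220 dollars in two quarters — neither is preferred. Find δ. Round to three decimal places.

δ ≈ 0.820

Present value of the stream is 420·δ + 220·δ². Indifference gives 420δ + 220δ² = 492.33.
So 220δ² + 420δ − 492.33 = 0.
By the quadratic formula (taking the positive root), δ = (−420 + √609650.40) / 440 ≈ 0.820.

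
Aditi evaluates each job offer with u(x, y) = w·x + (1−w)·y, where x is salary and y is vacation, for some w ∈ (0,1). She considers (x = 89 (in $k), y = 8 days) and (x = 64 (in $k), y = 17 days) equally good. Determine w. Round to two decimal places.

u(89,8) = u(64,17) means w·89 + (1−w)·8 = w·64 + (1−w)·17.
w·(89−64) = (1−w)·(17−8), i.e. w·25 = (1−w)·9.
So w/(1−w) = 9/25 = 0.3600, giving w = 9/(25+9) = 0.26.

w = 0.26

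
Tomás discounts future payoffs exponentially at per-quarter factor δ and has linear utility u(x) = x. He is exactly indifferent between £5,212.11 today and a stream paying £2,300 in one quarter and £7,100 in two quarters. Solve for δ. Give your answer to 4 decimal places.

Present value of the stream is 2300·δ + 7100·δ². Indifference gives 2300δ + 7100δ² = 5212.11.
So 7100δ² + 2300δ − 5212.11 = 0.
δ = (−2300 + √(2300² + 4·7100·5212.11)) / (2·7100) = (−2300 + √153313924.00) / 14200 ≈ 0.7100.

δ ≈ 0.7100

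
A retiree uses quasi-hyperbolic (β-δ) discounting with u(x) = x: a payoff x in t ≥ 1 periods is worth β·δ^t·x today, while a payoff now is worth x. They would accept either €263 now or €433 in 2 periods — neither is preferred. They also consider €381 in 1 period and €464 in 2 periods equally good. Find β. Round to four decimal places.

From the later pair, β·δ^1·381 = β·δ^2·464; dividing through, δ = 381/464 = 0.82112.
The first indifference: 263 = β·δ^2·433, so β = 263/(δ^2·433) = 263/(0.67424·433) ≈ 0.9009.

β ≈ 0.9009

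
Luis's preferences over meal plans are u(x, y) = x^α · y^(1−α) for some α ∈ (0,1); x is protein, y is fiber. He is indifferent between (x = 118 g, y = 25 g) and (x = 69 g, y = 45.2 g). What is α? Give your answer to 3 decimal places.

Set the two utilities equal: 118^α·25^(1−α) = 69^α·45.2^(1−α).
Taking logs: α·ln 118 + (1−α)·ln 25 = α·ln 69 + (1−α)·ln 45.2, i.e. α·0.536578 = (1−α)·0.592221.
So α/(1−α) = (0.592221)/(0.536578) = 1.103700, and α = 1.103700/2.103700 ≈ 0.525.

α ≈ 0.525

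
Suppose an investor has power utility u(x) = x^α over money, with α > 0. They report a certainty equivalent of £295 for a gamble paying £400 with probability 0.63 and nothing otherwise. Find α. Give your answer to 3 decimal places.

α ≈ 1.517

Since u(0) = 0, the lottery's EU is 0.63·400^α.
Indifference: 295^α = 0.63·400^α, so (295/400)^α = 0.63.
α = ln(0.63) / ln(295/400) = -0.462035/-0.304489 ≈ 1.517.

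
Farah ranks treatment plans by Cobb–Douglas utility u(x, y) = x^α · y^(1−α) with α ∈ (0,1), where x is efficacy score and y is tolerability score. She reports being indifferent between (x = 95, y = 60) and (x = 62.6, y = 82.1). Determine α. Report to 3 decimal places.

The Cobb–Douglas utilities coincide, so 95^α·60^(1−α) = 62.6^α·82.1^(1−α).
(95/62.6)^α = (82.1/60)^(1−α); take logs: α·ln(95/62.6) = (1−α)·ln(82.1/60), i.e. α·0.417112 = (1−α)·0.313593.
With A = 0.417112 and B = 0.313593: α·A = (1−α)·B, so α = B/(A+B) = 0.313593/0.730705 ≈ 0.429.

α ≈ 0.429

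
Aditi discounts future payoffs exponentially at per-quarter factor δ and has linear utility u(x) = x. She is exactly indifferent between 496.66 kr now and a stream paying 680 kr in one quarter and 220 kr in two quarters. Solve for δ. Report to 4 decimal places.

δ ≈ 0.6100

Present value of the stream is 680·δ + 220·δ². Indifference gives 680δ + 220δ² = 496.66.
That is, 220δ² + 680δ − 496.66 = 0, a quadratic in δ.
By the quadratic formula (taking the positive root), δ = (−680 + √899460.80) / 440 ≈ 0.6100.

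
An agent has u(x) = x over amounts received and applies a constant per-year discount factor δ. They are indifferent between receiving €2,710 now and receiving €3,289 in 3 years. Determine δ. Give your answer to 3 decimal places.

δ ≈ 0.937

Indifference means u(2710) = δ^3 · u(3289), so δ^3 = u(2710)/u(3289).
With u(x) = x: δ^3 = 2710/3289 = 0.82396.
Taking the cube root: δ = 0.82396^(1/3) ≈ 0.937.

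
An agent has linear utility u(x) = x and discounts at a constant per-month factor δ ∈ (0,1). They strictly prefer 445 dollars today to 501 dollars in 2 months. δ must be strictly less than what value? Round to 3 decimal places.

The preference means 445 > δ^2·501.
Hence δ^2 < 445/501 = 0.88822, and x ↦ x^(1/2) is increasing on (0,∞).
δ < 0.88822^(1/2) = 0.942.

δ < 0.942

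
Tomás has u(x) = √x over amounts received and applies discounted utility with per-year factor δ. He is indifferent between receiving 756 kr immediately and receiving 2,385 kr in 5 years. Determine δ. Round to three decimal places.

δ ≈ 0.891

Equating discounted utilities: u(756) = δ^5·u(2385) ⇒ δ^5 = u(756)/u(2385).
Since u(x) = √x, δ^5 = √(756/2385) = 0.56301.
Taking the 5th root: δ = 0.56301^(1/5) ≈ 0.891.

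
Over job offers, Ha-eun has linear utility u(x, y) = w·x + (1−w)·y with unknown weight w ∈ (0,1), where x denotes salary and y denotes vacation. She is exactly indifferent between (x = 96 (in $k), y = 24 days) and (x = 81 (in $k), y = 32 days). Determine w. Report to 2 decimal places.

Equating utilities: w·96 + (1−w)·24 = w·81 + (1−w)·32.
Collecting terms: w·15 = (1−w)·8.
Hence w = 8/(15+8) = 8/23 = 0.35.

w = 0.35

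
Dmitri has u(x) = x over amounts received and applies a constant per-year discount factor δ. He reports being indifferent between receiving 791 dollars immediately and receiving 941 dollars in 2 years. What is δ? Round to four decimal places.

δ ≈ 0.9168

Equating discounted utilities: u(791) = δ^2·u(941) ⇒ δ^2 = u(791)/u(941).
With u(x) = x: δ^2 = 791/941 = 0.84060.
So δ = 0.84060^(1/2) ≈ 0.9168.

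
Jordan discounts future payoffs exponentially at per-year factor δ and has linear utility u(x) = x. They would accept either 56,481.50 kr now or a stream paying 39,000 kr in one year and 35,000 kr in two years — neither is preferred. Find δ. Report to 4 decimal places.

Equating present values: 56481.50 = 39000δ + 35000δ².
That is, 35000δ² + 39000δ − 56481.50 = 0, a quadratic in δ.
By the quadratic formula (taking the positive root), δ = (−39000 + √9428410000.00) / 70000 ≈ 0.8300.

δ ≈ 0.8300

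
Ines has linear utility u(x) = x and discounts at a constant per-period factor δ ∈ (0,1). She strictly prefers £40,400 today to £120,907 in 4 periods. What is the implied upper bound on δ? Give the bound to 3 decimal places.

Comparing present values: 40400 > δ^4·120907.
So δ^4 < 40400/120907 = 0.33414; taking the 4th root of both positive sides preserves the inequality.
δ < (40400/120907)^(1/4) ≈ 0.760.

δ < 0.760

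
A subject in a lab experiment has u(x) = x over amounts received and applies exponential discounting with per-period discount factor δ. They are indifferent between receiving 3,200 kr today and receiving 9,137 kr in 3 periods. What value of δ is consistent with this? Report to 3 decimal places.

Indifference means u(3200) = δ^3 · u(9137), so δ^3 = u(3200)/u(9137).
With u(x) = x: δ^3 = 3200/9137 = 0.35022.
Hence δ = (0.35022)^(1/3) = 0.70488.

δ ≈ 0.705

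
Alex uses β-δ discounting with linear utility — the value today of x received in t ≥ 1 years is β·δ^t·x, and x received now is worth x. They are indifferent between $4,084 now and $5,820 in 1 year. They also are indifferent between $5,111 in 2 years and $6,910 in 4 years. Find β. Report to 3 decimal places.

β ≈ 0.816

From the later pair, β·δ^2·5111 = β·δ^4·6910; dividing through, δ^2 = 5111/6910 = 0.73965, so δ = 0.86003.
Substituting δ into 4084 = β·δ·5820: β = 4084/(5005.378) ≈ 0.816.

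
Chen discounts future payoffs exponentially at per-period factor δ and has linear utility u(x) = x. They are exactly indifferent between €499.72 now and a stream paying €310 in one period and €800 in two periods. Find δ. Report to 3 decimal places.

Present value of the stream is 310·δ + 800·δ². Indifference gives 310δ + 800δ² = 499.72.
Rearranged: 800δ² + 310δ − 499.72 = 0.
By the quadratic formula (taking the positive root), δ = (−310 + √1695204.00) / 1600 ≈ 0.620.

δ ≈ 0.620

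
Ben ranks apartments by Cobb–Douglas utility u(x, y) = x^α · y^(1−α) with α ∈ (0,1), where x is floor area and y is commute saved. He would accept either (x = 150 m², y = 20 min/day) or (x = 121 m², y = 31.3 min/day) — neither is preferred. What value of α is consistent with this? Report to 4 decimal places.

α ≈ 0.6758

Indifference: 150^α · 20^(1−α) = 121^α · 31.3^(1−α).
Rearrange to (150/121)^α = (31.3/20)^(1−α) and take logs: α·0.2148447 = (1−α)·0.4478858.
So α/(1−α) = (0.4478858)/(0.2148447) = 2.0846956, and α = 2.0846956/3.0846956 ≈ 0.6758.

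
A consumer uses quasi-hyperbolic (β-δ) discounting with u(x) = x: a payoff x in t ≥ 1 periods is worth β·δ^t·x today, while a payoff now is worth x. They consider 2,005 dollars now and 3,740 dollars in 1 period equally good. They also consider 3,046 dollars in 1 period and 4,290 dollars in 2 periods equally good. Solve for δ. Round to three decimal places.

δ ≈ 0.710

From the later pair, β·δ^1·3046 = β·δ^2·4290; dividing through, δ = 3046/4290 = 0.71002.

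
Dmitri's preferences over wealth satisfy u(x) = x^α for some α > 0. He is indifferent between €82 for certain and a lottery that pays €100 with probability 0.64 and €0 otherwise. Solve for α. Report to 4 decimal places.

The lottery's expected utility is 0.64·u(100) + 0.36·u(0) = 0.64·100^α (since u(0) = 0 for α > 0).
Indifference: 82^α = 0.64·100^α, so (82/100)^α = 0.64.
Take logs: α = ln 0.64 / ln(82/100) ≈ 2.248854.

α ≈ 2.2489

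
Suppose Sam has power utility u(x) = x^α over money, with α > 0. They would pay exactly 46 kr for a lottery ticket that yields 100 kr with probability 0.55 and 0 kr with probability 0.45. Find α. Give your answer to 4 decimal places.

The lottery's expected utility is 0.55·u(100) + 0.45·u(0) = 0.55·100^α (since u(0) = 0 for α > 0).
Indifference: 46^α = 0.55·100^α, so (46/100)^α = 0.55.
Take logs: α = ln 0.55 / ln(46/100) ≈ 0.769884.

α ≈ 0.7699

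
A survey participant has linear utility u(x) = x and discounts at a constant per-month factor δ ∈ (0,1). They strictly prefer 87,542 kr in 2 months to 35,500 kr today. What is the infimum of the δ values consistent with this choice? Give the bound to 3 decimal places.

δ > 0.637

Under u(x) = x this choice says 35500 < δ^2·87542.
Hence δ^2 > 35500/87542 = 0.40552, and x ↦ x^(1/2) is increasing on (0,∞).
δ > (35500/87542)^(1/2) ≈ 0.637.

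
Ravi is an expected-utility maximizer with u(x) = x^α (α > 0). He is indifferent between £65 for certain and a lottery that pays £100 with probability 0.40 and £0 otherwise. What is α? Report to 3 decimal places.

α ≈ 2.127

Since u(0) = 0, the lottery's EU is 0.40·100^α.
Equating: 65^α = 0.40·100^α, i.e. 0.6500^α = 0.40.
Take logs: α = ln 0.40 / ln(65/100) ≈ 2.12704.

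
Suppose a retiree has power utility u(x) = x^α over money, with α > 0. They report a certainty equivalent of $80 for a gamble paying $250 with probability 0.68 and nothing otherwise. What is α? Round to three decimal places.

Since u(0) = 0, the lottery's EU is 0.68·250^α.
Equating: 80^α = 0.68·250^α, i.e. 0.3200^α = 0.68.
Take logs: α = ln 0.68 / ln(80/250) ≈ 0.33847.

α ≈ 0.338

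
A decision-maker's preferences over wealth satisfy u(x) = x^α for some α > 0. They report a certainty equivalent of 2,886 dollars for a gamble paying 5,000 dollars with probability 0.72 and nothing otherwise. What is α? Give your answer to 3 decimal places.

Since u(0) = 0, the lottery's EU is 0.72·5000^α.
Equating: 2886^α = 0.72·5000^α, i.e. 0.5772^α = 0.72.
Take logs: α = ln 0.72 / ln(2886/5000) ≈ 0.59775.

α ≈ 0.598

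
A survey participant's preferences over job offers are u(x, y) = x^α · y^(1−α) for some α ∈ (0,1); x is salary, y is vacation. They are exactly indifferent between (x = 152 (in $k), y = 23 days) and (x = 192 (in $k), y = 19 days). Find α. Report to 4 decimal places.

Indifference: 152^α · 23^(1−α) = 192^α · 19^(1−α).
Rearrange to (152/192)^α = (19/23)^(1−α) and take logs: α·-0.2336149 = (1−α)·-0.1910552.
With A = -0.2336149 and B = -0.1910552: α·A = (1−α)·B, so α = B/(A+B) = -0.1910552/-0.4246701 ≈ 0.4499.

α ≈ 0.4499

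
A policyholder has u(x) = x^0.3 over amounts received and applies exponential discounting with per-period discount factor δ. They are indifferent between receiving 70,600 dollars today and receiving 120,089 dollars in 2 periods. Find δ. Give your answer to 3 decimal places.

δ ≈ 0.923

Indifference means u(70600) = δ^2 · u(120089), so δ^2 = u(70600)/u(120089).
With u(x) = x^0.3: δ^2 = 70600^0.3/120089^0.3 = (70600/120089)^0.3 = 0.85269.
Hence δ = (0.85269)^(1/2) = 0.92341.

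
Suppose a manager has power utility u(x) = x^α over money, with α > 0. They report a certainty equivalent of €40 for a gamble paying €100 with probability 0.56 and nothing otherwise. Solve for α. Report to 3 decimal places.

α ≈ 0.633

EU(lottery) = 0.56·100^α + 0.44·0 = 0.56·100^α.
Setting u(40) equal to that: 40^α = 0.56·100^α ⇒ (40/100)^α = 0.56.
α = ln(0.56) / ln(40/100) = -0.579818/-0.916291 ≈ 0.633.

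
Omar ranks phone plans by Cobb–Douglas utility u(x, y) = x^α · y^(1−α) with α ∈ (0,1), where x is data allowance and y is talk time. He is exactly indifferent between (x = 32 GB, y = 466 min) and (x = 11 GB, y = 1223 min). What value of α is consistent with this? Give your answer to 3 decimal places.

Indifference: 32^α · 466^(1−α) = 11^α · 1223^(1−α).
(32/11)^α = (1223/466)^(1−α); take logs: α·ln(32/11) = (1−α)·ln(1223/466), i.e. α·1.067841 = (1−α)·0.964877.
Thus α·(2.032718) = 0.964877, so α = 0.964877/2.032718 ≈ 0.475.

α ≈ 0.475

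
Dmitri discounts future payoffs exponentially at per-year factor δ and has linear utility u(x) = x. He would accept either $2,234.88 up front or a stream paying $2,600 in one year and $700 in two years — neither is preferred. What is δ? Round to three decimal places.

The stream is worth 2600δ + 700δ² today, so 2600δ + 700δ² = 2234.88.
Rearranged: 700δ² + 2600δ − 2234.88 = 0.
δ = (−2600 + √(2600² + 4·700·2234.88)) / (2·700) = (−2600 + √13017664.00) / 1400 ≈ 0.720.

δ ≈ 0.720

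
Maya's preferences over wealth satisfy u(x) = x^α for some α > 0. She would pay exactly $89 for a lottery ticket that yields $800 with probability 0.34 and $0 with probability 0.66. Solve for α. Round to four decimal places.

The lottery's expected utility is 0.34·u(800) + 0.66·u(0) = 0.34·800^α (since u(0) = 0 for α > 0).
Equating: 89^α = 0.34·800^α, i.e. 0.1113^α = 0.34.
Taking logs: α·ln(89/800) = ln(0.34), so α = -1.0788097 / -2.1959754 ≈ 0.4913.

α ≈ 0.4913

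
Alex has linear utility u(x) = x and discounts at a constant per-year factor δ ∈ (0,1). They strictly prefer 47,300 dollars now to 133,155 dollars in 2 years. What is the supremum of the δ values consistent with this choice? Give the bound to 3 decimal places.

δ < 0.596

Comparing present values: 47300 > δ^2·133155.
So δ^2 < 47300/133155 = 0.35523; taking the square root of both positive sides preserves the inequality.
δ < 0.35523^(1/2) = 0.596.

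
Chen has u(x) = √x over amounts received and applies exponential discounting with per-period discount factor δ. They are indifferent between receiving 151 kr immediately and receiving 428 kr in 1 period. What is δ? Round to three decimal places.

Equating discounted utilities: u(151) = δ·u(428) ⇒ δ = u(151)/u(428).
Since u(x) = √x, δ = √(151/428) = 0.59397.

δ ≈ 0.594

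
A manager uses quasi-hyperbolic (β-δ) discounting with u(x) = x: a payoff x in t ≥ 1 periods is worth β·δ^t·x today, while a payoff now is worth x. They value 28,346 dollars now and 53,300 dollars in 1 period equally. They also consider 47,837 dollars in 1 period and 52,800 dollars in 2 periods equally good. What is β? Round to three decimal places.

From the later pair, β·δ^1·47837 = β·δ^2·52800; dividing through, δ = 47837/52800 = 0.90600.
Substituting δ into 28346 = β·δ·53300: β = 28346/(48290.002) ≈ 0.587.

β ≈ 0.587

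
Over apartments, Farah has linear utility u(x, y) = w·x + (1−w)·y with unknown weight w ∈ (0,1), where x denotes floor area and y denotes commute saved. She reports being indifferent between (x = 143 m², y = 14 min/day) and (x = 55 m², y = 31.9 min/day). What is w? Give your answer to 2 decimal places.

Equating utilities: w·143 + (1−w)·14 = w·55 + (1−w)·31.9.
Rearranging, 88·w − 17.9·(1−w) = 0.
The marginal rate of substitution is 17.9/88, so w = 17.9/(88+17.9) = 0.17.

w = 0.17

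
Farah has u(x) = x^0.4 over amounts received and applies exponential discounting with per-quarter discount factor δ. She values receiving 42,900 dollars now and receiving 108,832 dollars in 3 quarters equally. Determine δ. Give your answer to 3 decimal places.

δ ≈ 0.883

Equating discounted utilities: u(42900) = δ^3·u(108832) ⇒ δ^3 = u(42900)/u(108832).
Since u(x) = x^0.4, δ^3 = (42900/108832)^0.4 = 0.39419^0.4 = 0.68910.
So δ = 0.68910^(1/3) ≈ 0.883.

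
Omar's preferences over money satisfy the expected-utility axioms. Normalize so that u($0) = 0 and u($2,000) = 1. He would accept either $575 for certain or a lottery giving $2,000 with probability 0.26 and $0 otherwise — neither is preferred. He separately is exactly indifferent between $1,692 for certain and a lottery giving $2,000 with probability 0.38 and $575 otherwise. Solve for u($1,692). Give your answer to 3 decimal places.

0.541

From the first indifference, u($575) = 0.26·u($2,000) + 0.74·u($0) = 0.26·1 + 0.74·0 = 0.26.
Chaining: u($1,692) = 0.38·1.00 + 0.62·0.26 = 0.5412.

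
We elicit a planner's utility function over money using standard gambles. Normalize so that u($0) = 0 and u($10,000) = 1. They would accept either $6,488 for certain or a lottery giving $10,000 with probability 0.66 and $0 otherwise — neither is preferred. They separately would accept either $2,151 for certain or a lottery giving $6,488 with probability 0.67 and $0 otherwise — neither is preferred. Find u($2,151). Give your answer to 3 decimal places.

The first gamble pins u($6,488): it must equal 0.66·1 + 0.34·0 = 0.66.
Chaining: u($2,151) = 0.67·0.66 + 0.33·0.00 = 0.4422.

0.442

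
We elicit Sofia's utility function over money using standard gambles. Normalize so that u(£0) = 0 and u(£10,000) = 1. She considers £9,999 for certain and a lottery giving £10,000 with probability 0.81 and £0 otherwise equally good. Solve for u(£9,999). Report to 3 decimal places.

0.810

By the standard-gamble method, u(£9,999) is just the indifference probability on the best outcome: 0.81.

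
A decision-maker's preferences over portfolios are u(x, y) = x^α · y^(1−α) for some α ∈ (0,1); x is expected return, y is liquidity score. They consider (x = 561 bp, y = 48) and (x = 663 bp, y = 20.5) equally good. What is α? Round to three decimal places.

α ≈ 0.836

Indifference: 561^α · 48^(1−α) = 663^α · 20.5^(1−α).
Rearrange to (561/663)^α = (20.5/48)^(1−α) and take logs: α·-0.167054 = (1−α)·-0.850776.
So α/(1−α) = (-0.850776)/(-0.167054) = 5.092820, and α = 5.092820/6.092820 ≈ 0.836.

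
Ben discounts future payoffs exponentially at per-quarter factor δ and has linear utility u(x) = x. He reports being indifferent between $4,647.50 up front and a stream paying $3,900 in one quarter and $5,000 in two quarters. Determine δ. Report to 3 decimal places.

The stream is worth 3900δ + 5000δ² today, so 3900δ + 5000δ² = 4647.50.
So 5000δ² + 3900δ − 4647.50 = 0.
δ = (−3900 + √(3900² + 4·5000·4647.50)) / (2·5000) = (−3900 + √108160000.00) / 10000 ≈ 0.650.

δ ≈ 0.650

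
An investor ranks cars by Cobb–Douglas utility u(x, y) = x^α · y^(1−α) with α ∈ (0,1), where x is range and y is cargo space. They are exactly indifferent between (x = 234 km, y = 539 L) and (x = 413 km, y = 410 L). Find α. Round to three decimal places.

Set the two utilities equal: 234^α·539^(1−α) = 413^α·410^(1−α).
Rearrange to (234/413)^α = (410/539)^(1−α) and take logs: α·-0.568126 = (1−α)·-0.273558.
So α/(1−α) = (-0.273558)/(-0.568126) = 0.481509, and α = 0.481509/1.481509 ≈ 0.325.

α ≈ 0.325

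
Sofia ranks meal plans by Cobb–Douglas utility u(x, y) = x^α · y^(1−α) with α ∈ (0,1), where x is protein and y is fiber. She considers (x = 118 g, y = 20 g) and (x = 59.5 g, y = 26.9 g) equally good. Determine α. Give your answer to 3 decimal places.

Set the two utilities equal: 118^α·20^(1−α) = 59.5^α·26.9^(1−α).
Taking logs: α·ln 118 + (1−α)·ln 20 = α·ln 59.5 + (1−α)·ln 26.9, i.e. α·0.684708 = (1−α)·0.296394.
Thus α·(0.981102) = 0.296394, so α = 0.296394/0.981102 ≈ 0.302.

α ≈ 0.302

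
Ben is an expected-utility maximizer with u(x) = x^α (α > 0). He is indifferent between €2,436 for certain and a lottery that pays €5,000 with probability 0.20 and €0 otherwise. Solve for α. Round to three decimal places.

α ≈ 2.238

Since u(0) = 0, the lottery's EU is 0.20·5000^α.
Indifference: 2436^α = 0.20·5000^α, so (2436/5000)^α = 0.20.
α = ln(0.20) / ln(2436/5000) = -1.609438/-0.719081 ≈ 2.238.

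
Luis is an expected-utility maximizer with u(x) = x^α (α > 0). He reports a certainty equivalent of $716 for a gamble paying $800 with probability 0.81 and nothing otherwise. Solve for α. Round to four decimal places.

Since u(0) = 0, the lottery's EU is 0.81·800^α.
Equating: 716^α = 0.81·800^α, i.e. 0.8950^α = 0.81.
α = ln(0.81) / ln(716/800) = -0.2107210/-0.1109316 ≈ 1.8996.

α ≈ 1.8996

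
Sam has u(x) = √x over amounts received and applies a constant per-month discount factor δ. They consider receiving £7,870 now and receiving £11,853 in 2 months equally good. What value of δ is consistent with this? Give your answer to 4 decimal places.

Indifference means u(7870) = δ^2 · u(11853), so δ^2 = u(7870)/u(11853).
With u(x) = √x: δ^2 = √7870/√11853 = √(7870/11853) = 0.81484.
Taking the square root: δ = 0.81484^(1/2) ≈ 0.9027.

δ ≈ 0.9027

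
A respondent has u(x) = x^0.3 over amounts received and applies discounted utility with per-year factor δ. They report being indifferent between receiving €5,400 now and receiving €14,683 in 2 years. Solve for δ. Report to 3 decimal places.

δ ≈ 0.861

Indifference means u(5400) = δ^2 · u(14683), so δ^2 = u(5400)/u(14683).
Since u(x) = x^0.3, δ^2 = (5400/14683)^0.3 = 0.36777^0.3 = 0.74075.
Hence δ = (0.74075)^(1/2) = 0.86067.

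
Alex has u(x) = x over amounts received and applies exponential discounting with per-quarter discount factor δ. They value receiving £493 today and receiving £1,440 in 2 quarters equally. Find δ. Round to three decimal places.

Indifference means u(493) = δ^2 · u(1440), so δ^2 = u(493)/u(1440).
With u(x) = x: δ^2 = 493/1440 = 0.34236.
So δ = 0.34236^(1/2) ≈ 0.585.

δ ≈ 0.585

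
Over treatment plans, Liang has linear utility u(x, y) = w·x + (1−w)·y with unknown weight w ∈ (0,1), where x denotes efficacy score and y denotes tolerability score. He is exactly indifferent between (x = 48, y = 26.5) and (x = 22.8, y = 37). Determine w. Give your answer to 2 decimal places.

w = 0.29

Equating utilities: w·48 + (1−w)·26.5 = w·22.8 + (1−w)·37.
Rearranging, 25.2·w − 10.5·(1−w) = 0.
So w/(1−w) = 10.5/25.2 = 0.4167, giving w = 10.5/(25.2+10.5) = 0.29.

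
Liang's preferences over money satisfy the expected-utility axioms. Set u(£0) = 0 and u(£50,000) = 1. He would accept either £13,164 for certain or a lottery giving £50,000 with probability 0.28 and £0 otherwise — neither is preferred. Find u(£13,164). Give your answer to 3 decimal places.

The indifference gives u(£13,164) = 0.28·u(£50,000) + 0.72·u(£0) = 0.28·1 + 0.72·0 = 0.28.

0.280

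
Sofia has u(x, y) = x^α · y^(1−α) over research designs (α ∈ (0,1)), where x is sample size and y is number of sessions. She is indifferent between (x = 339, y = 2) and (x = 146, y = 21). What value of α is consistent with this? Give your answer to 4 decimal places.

Indifference: 339^α · 2^(1−α) = 146^α · 21^(1−α).
(339/146)^α = (21/2)^(1−α); take logs: α·ln(339/146) = (1−α)·ln(21/2), i.e. α·0.8423935 = (1−α)·2.3513753.
With A = 0.8423935 and B = 2.3513753: α·A = (1−α)·B, so α = B/(A+B) = 2.3513753/3.1937688 ≈ 0.7362.

α ≈ 0.7362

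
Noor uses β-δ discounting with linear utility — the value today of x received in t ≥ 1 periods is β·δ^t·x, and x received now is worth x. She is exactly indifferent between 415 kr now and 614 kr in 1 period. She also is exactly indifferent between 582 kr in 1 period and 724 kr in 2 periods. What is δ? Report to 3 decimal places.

Both payoffs in the second observation are in the future, so β drops out: δ^1·582 = δ^2·724 ⇒ δ = 582/724 = 0.80387.

δ ≈ 0.804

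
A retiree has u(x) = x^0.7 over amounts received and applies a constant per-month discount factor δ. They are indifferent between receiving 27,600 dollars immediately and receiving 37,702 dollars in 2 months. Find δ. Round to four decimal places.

δ ≈ 0.8966

Equating discounted utilities: u(27600) = δ^2·u(37702) ⇒ δ^2 = u(27600)/u(37702).
With u(x) = x^0.7: δ^2 = 27600^0.7/37702^0.7 = (27600/37702)^0.7 = 0.80386.
So δ = 0.80386^(1/2) ≈ 0.8966.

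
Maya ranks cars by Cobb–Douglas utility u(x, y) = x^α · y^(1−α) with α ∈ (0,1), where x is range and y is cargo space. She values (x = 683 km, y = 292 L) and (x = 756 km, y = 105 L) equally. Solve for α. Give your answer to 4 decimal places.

Set the two utilities equal: 683^α·292^(1−α) = 756^α·105^(1−α).
(683/756)^α = (105/292)^(1−α); take logs: α·ln(683/756) = (1−α)·ln(105/292), i.e. α·-0.1015465 = (1−α)·-1.0227935.
With A = -0.1015465 and B = -1.0227935: α·A = (1−α)·B, so α = B/(A+B) = -1.0227935/-1.1243400 ≈ 0.9097.

α ≈ 0.9097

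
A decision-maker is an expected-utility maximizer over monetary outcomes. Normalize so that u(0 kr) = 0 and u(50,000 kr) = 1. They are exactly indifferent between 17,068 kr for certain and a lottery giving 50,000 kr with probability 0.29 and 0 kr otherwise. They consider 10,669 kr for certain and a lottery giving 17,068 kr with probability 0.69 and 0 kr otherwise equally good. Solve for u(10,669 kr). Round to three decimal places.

0.200

First, u(17,068 kr) = 0.29·u(50,000 kr) + 0.71·u(0 kr) = 0.29.
The second indifference gives u(10,669 kr) = 0.69·u(17,068 kr) + 0.31·u(0 kr) = 0.69·0.29 + 0.31·0.00 = 0.2001.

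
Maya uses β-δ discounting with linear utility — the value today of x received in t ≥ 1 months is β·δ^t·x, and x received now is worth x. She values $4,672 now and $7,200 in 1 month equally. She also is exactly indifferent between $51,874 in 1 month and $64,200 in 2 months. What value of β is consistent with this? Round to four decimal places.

β ≈ 0.8031

From the later pair, β·δ^1·51874 = β·δ^2·64200; dividing through, δ = 51874/64200 = 0.80801.
The first indifference: 4672 = β·δ·7200, so β = 4672/(δ·7200) = 4672/(0.80801·7200) ≈ 0.8031.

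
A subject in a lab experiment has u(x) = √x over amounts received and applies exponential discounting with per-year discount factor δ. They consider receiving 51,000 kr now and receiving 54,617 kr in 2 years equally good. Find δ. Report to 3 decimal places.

δ ≈ 0.983

Equating discounted utilities: u(51000) = δ^2·u(54617) ⇒ δ^2 = u(51000)/u(54617).
With u(x) = √x: δ^2 = √51000/√54617 = √(51000/54617) = 0.96632.
Hence δ = (0.96632)^(1/2) = 0.98302.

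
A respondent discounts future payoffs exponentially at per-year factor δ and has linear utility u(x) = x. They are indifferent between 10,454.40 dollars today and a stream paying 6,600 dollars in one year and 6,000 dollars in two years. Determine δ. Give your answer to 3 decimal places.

Present value of the stream is 6600·δ + 6000·δ². Indifference gives 6600δ + 6000δ² = 10454.40.
Rearranged: 6000δ² + 6600δ − 10454.40 = 0.
By the quadratic formula (taking the positive root), δ = (−6600 + √294465600.00) / 12000 ≈ 0.880.

δ ≈ 0.880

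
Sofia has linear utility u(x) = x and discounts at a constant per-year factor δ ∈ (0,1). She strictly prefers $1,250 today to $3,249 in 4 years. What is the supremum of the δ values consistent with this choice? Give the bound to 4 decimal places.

δ < 0.7876

Under u(x) = x this choice says 1250 > δ^4·3249.
Dividing by 3249: δ^4 < 0.38473. Both sides are positive, so the 4th root keeps the direction.
δ < 0.38473^(1/4) = 0.7876.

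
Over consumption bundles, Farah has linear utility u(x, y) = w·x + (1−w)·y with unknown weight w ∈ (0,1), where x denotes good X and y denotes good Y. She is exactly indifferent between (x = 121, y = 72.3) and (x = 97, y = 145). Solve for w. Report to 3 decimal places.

u(121,72.3) = u(97,145) means w·121 + (1−w)·72.3 = w·97 + (1−w)·145.
w·(121−97) = (1−w)·(145−72.3), i.e. w·24 = (1−w)·72.7.
The marginal rate of substitution is 72.7/24, so w = 72.7/(24+72.7) = 0.752.

w = 0.752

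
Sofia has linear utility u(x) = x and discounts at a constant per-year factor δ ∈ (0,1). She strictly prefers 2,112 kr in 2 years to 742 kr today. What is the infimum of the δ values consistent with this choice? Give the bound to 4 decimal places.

δ > 0.5927

The preference means 742 < δ^2·2112.
So δ^2 > 742/2112 = 0.35133; taking the square root of both positive sides preserves the inequality.
δ > (742/2112)^(1/2) ≈ 0.5927.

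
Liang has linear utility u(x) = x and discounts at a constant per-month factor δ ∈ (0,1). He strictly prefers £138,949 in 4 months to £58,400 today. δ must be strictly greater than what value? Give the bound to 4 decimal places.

Under u(x) = x this choice says 58400 < δ^4·138949.
So δ^4 > 58400/138949 = 0.42030; taking the 4th root of both positive sides preserves the inequality.
δ > 0.42030^(1/4) = 0.8052.

δ > 0.8052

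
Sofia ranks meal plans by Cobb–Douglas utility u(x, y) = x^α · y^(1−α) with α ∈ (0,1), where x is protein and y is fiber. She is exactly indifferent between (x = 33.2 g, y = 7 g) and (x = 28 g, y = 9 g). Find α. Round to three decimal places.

Set the two utilities equal: 33.2^α·7^(1−α) = 28^α·9^(1−α).
Taking logs: α·ln 33.2 + (1−α)·ln 7 = α·ln 28 + (1−α)·ln 9, i.e. α·0.170345 = (1−α)·0.251314.
So α/(1−α) = (0.251314)/(0.170345) = 1.475324, and α = 1.475324/2.475324 ≈ 0.596.

α ≈ 0.596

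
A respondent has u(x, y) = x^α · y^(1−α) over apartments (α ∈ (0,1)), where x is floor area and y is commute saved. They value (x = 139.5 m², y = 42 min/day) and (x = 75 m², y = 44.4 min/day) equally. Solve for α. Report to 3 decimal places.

α ≈ 0.082

The Cobb–Douglas utilities coincide, so 139.5^α·42^(1−α) = 75^α·44.4^(1−α).
Taking logs: α·ln 139.5 + (1−α)·ln 42 = α·ln 75 + (1−α)·ln 44.4, i.e. α·0.620576 = (1−α)·0.055570.
So α/(1−α) = (0.055570)/(0.620576) = 0.089546, and α = 0.089546/1.089546 ≈ 0.082.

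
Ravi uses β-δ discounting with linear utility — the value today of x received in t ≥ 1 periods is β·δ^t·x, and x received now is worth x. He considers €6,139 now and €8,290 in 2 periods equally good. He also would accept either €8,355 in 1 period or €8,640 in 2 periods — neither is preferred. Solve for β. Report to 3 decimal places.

β ≈ 0.792

From the later pair, β·δ^1·8355 = β·δ^2·8640; dividing through, δ = 8355/8640 = 0.96701.
Now use the now-vs-future pair: 6139 = β·δ^2·8290 gives β = 6139/(0.93512·8290) ≈ 0.792.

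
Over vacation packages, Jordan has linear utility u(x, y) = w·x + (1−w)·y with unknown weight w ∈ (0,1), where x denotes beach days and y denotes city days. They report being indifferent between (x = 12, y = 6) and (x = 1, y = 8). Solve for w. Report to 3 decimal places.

w = 0.154

Indifference: w·12 + (1−w)·6 = w·1 + (1−w)·8.
Collecting terms: w·11 = (1−w)·2.
The marginal rate of substitution is 2/11, so w = 2/(11+2) = 0.154.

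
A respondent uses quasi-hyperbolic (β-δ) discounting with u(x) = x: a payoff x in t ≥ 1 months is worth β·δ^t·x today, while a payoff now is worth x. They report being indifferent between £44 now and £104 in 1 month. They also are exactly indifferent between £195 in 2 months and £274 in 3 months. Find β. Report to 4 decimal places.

The second indifference involves only future payoffs, so β cancels: β·δ^2·195 = β·δ^3·274, giving δ = 195/274 = 0.71168.
The first indifference: 44 = β·δ·104, so β = 44/(δ·104) = 44/(0.71168·104) ≈ 0.5945.

β ≈ 0.5945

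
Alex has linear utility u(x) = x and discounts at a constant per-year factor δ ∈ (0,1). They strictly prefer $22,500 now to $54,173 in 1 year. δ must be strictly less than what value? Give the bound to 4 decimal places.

The preference means 22500 > δ·54173.
Dividing through by 54173 gives δ < 0.41534.

δ < 0.4153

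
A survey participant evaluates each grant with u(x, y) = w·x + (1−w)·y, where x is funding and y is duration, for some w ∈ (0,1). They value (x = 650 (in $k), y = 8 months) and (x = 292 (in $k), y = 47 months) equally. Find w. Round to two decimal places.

Equating utilities: w·650 + (1−w)·8 = w·292 + (1−w)·47.
Collecting terms: w·358 = (1−w)·39.
Hence w = 39/(358+39) = 39/397 = 0.10.

w = 0.10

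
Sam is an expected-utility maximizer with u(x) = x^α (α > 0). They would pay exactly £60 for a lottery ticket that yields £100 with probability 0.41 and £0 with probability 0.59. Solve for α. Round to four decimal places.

The lottery's expected utility is 0.41·u(100) + 0.59·u(0) = 0.41·100^α (since u(0) = 0 for α > 0).
Setting u(60) equal to that: 60^α = 0.41·100^α ⇒ (60/100)^α = 0.41.
Taking logs: α·ln(60/100) = ln(0.41), so α = -0.8915981 / -0.5108256 ≈ 1.7454.

α ≈ 1.7454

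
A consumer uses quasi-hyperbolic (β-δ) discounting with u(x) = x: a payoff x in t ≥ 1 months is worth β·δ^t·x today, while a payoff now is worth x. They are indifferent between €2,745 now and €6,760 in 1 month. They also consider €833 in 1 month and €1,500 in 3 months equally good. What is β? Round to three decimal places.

The second indifference involves only future payoffs, so β cancels: β·δ^1·833 = β·δ^3·1500, giving δ^2 = 833/1500 = 0.55533, so δ = 0.74521.
The first indifference: 2745 = β·δ·6760, so β = 2745/(δ·6760) = 2745/(0.74521·6760) ≈ 0.545.

β ≈ 0.545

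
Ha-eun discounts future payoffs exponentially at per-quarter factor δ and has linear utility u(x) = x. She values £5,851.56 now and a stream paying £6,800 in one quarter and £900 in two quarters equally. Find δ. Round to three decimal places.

The stream is worth 6800δ + 900δ² today, so 6800δ + 900δ² = 5851.56.
That is, 900δ² + 6800δ − 5851.56 = 0, a quadratic in δ.
By the quadratic formula (taking the positive root), δ = (−6800 + √67305616.00) / 1800 ≈ 0.780.

δ ≈ 0.780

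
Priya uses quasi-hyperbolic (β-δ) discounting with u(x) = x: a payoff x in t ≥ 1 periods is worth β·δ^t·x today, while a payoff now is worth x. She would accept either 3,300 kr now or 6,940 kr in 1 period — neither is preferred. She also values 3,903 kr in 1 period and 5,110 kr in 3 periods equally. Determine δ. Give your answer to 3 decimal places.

δ ≈ 0.874

The second indifference involves only future payoffs, so β cancels: β·δ^1·3903 = β·δ^3·5110, giving δ^2 = 3903/5110 = 0.76380, so δ = 0.87395.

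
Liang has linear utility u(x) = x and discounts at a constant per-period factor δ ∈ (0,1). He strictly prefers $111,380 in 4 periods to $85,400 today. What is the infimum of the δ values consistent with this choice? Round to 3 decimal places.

δ > 0.936

Under u(x) = x this choice says 85400 < δ^4·111380.
Hence δ^4 > 85400/111380 = 0.76674, and x ↦ x^(1/4) is increasing on (0,∞).
δ > (85400/111380)^(1/4) ≈ 0.936.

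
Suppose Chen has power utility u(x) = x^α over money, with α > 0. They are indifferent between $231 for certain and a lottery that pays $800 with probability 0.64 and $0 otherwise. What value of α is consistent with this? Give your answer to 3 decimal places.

The lottery's expected utility is 0.64·u(800) + 0.36·u(0) = 0.64·800^α (since u(0) = 0 for α > 0).
Equating: 231^α = 0.64·800^α, i.e. 0.2888^α = 0.64.
Take logs: α = ln 0.64 / ln(231/800) ≈ 0.35927.

α ≈ 0.359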